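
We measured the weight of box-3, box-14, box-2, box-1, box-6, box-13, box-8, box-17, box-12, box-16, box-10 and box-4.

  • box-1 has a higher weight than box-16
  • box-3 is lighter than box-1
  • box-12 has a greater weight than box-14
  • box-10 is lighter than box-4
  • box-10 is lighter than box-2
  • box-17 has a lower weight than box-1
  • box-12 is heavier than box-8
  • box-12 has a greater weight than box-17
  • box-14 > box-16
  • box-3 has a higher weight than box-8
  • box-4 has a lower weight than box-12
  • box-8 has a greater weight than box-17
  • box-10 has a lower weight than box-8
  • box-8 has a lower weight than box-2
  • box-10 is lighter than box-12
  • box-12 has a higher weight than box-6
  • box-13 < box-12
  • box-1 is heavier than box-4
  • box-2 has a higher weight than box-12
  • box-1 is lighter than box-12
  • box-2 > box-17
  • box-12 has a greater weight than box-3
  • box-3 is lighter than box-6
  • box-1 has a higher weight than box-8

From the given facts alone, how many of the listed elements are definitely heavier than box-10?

From box-10 the given relations immediately reach box-4, box-8, box-12, box-2.
From those, box-3, box-1 — 6 in total.
From those, box-6 — 7 in total.
Nothing else is reachable above box-10; 7 in all.

7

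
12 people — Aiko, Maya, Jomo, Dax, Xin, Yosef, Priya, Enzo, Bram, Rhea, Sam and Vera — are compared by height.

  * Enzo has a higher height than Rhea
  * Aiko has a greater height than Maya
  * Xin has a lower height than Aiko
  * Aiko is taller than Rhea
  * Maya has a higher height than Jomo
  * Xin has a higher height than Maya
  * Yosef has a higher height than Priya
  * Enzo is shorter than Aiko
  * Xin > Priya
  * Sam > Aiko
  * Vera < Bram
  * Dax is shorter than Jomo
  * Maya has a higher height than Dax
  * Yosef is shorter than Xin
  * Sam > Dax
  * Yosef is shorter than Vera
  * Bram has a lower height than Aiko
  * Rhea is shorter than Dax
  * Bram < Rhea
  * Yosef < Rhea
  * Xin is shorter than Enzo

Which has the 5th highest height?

Chaining the given pairs: Priya < Yosef < Vera < Bram < Rhea < Dax < Jomo < Maya < Xin < Enzo < Aiko < Sam.
Counting 5 from the largest end gives Maya.

Maya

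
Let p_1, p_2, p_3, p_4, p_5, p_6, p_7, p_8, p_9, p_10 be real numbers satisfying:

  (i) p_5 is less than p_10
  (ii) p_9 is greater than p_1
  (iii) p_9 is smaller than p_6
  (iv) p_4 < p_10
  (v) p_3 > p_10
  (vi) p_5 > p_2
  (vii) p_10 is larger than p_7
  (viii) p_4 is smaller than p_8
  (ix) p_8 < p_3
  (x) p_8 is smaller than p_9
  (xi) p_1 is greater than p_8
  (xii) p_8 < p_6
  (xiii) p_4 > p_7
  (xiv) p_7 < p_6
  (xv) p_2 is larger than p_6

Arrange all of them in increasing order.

p_7 < p_4 < p_8 < p_1 < p_9 < p_6 < p_2 < p_5 < p_10 < p_3

Each adjacent pair is fixed by a given relation: p_7 < p_4; p_4 < p_8; p_8 < p_1; p_1 < p_9; p_9 < p_6; p_6 < p_2; p_2 < p_5; p_5 < p_10; p_10 < p_3. Chaining them end to end gives the full order.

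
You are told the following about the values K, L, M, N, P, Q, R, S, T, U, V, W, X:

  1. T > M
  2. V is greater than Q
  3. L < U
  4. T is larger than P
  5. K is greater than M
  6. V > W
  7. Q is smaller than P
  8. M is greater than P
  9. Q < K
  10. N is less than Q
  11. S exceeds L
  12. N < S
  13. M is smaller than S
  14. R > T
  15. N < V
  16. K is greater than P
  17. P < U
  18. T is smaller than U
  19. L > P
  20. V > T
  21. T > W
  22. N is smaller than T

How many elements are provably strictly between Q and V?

3

Chaining upward from Q reaches: P, M, K, L, T, R, U, S.
Chaining downward from V reaches: N, W, P, M, T.
Strictly between Q and V are those in both lists: P, M, T — 3 elements.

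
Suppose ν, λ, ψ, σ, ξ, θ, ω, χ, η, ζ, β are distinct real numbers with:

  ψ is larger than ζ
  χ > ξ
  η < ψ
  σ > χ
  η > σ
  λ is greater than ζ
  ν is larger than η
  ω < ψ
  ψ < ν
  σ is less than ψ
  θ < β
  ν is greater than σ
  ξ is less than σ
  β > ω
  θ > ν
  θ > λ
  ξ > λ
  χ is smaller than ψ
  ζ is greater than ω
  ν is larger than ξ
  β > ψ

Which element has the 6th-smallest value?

σ

Piecing the relations together gives one ordering: ω < ζ < λ < ξ < χ < σ < η < ψ < ν < θ < β.
The 6th smallest is σ.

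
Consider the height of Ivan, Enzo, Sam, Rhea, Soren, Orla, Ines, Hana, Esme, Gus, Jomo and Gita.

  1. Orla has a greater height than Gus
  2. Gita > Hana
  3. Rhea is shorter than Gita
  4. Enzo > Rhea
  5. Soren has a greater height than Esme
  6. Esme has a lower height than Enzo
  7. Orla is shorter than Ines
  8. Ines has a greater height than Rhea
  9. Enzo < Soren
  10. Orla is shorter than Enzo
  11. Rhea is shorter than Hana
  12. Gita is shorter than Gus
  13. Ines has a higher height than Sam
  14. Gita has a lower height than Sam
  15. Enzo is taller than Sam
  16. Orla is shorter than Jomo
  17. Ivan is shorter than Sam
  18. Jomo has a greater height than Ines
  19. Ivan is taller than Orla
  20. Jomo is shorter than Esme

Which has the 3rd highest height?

Esme

The consecutive relations fix a unique order: Rhea < Hana < Gita < Gus < Orla < Ivan < Sam < Ines < Jomo < Esme < Enzo < Soren.
Counting 3 from the largest end gives Esme.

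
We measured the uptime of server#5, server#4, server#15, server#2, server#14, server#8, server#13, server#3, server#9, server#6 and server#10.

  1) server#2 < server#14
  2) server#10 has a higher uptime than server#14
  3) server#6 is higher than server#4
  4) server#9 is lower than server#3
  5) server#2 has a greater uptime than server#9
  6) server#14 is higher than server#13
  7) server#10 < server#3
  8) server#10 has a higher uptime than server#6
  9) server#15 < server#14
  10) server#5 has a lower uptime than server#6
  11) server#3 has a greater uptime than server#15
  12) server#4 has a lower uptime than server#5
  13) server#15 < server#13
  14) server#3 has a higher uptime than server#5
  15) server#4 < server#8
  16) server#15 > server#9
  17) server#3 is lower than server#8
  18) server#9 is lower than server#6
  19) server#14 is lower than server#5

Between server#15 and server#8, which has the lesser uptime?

server#15

server#15 < server#13 < server#14 < server#5 < server#6 < server#10 < server#3 < server#8, by transitivity through server#13, server#14, server#5, server#6, server#10, server#3.
So server#15 < server#8; server#15 is the lower of the two.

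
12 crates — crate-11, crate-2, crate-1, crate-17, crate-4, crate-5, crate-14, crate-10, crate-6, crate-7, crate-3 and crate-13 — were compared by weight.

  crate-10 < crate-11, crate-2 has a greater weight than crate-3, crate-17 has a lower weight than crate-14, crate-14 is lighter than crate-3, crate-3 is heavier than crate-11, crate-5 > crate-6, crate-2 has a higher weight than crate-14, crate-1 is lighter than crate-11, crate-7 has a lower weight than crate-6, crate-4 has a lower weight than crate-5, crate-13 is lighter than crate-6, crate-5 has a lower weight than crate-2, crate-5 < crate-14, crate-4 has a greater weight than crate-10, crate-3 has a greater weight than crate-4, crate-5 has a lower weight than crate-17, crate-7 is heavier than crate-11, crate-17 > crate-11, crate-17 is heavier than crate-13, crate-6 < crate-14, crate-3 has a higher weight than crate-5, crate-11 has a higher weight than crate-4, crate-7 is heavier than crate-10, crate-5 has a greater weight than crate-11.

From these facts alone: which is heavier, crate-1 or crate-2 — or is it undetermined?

Following the relations from crate-1: crate-1 < crate-11 < crate-7 < crate-6 < crate-5 < crate-17 < crate-14 < crate-2.
So crate-2 is heavier.

crate-2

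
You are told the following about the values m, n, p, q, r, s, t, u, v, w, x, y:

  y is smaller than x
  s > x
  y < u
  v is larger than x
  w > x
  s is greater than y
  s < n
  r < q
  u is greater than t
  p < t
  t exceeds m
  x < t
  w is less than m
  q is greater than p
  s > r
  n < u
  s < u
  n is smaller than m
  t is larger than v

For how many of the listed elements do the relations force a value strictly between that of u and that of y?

Chaining upward from y reaches: x, s, n, w, m, v, t.
Chaining downward from u reaches: x, r, s, n, w, m, v, p, t.
Strictly between y and u are those in both lists: x, s, n, w, m, v, t — 7 elements.

7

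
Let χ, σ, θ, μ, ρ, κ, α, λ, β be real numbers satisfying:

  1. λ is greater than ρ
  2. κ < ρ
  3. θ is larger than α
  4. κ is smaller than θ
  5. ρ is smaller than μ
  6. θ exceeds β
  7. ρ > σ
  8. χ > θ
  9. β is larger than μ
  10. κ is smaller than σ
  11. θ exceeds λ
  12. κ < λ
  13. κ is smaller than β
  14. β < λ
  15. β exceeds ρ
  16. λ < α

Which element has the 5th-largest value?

β

The consecutive relations fix a unique order: κ < σ < ρ < μ < β < λ < α < θ < χ.
The 5th largest is β.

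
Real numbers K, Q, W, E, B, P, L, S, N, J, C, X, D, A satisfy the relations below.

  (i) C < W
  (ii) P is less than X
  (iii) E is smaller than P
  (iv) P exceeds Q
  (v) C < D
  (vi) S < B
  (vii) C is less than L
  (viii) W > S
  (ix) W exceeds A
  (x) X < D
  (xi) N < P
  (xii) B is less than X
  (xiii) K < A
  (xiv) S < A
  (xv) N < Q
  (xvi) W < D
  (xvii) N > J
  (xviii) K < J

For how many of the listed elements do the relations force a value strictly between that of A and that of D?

1

Chaining upward from A reaches: W.
Chaining downward from D reaches: C, K, E, S, J, N, B, Q, P, X, W.
Strictly between A and D are those in both lists: W — 1 element.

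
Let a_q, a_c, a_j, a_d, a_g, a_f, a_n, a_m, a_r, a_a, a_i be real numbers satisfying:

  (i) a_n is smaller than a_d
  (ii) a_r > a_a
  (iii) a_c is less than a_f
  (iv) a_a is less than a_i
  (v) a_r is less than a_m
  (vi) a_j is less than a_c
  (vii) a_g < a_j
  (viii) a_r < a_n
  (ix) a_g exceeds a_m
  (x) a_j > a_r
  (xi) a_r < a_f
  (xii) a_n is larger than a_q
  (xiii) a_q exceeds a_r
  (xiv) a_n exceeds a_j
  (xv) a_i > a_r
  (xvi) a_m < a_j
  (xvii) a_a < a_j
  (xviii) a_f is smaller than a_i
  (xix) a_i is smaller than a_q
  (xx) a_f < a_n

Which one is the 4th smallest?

a_g

The consecutive relations fix a unique order: a_a < a_r < a_m < a_g < a_j < a_c < a_f < a_i < a_q < a_n < a_d.
Counting 4 from the smallest end gives a_g.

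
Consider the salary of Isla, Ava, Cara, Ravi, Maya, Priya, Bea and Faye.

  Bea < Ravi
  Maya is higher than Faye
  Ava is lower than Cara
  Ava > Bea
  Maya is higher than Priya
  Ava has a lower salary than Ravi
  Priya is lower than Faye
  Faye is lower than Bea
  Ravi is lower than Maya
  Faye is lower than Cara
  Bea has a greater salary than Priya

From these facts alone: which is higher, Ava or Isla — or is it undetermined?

undetermined

Following every chain through Ava: above Ava we get Cara, Ravi, Maya; below Ava we get Priya, Faye, Bea.
Isla is not reached, and no chain runs the other way from Isla to Ava.
So the given relations leave the order of Ava and Isla undetermined.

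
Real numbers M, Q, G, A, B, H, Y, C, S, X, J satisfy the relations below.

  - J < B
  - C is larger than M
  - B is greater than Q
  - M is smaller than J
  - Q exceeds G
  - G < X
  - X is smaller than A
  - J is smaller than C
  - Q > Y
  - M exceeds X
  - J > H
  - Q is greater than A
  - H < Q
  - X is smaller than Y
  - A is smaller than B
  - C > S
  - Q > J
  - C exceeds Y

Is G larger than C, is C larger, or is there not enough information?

C

The relevant relations are G < X; X < M; M < J; J < C.
Chaining these gives G < X < M < J < C.
So C is larger.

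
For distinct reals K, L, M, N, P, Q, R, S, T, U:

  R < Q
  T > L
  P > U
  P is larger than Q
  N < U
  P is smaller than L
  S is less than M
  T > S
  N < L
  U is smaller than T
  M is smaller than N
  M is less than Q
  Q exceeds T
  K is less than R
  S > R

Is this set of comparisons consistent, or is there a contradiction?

inconsistent

Chaining the given relations yields T < Q < P < L, so T < L. But one relation states L < T. These cannot both hold.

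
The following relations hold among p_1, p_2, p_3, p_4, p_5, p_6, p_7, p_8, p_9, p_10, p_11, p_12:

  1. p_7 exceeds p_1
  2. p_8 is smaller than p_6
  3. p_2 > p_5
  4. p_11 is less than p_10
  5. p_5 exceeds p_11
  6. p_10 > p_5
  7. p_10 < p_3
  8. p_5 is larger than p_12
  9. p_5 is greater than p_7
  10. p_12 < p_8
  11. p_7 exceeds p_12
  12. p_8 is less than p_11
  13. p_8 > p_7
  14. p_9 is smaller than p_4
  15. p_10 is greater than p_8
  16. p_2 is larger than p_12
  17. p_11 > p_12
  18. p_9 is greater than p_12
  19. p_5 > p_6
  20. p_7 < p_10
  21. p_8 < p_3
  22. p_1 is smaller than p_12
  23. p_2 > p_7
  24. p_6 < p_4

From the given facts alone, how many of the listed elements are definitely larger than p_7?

The elements the relations force above p_7 are p_8, p_6, p_4, p_11, p_5, p_2, p_10, p_3 — no chain reaches any other.
That is 8.

8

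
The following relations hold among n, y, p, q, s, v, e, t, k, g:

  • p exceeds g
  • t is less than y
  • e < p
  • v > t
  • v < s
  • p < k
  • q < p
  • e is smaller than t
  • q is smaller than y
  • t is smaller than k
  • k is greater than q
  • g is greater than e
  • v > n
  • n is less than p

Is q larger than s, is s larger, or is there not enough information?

undetermined

Following every chain through q: above q we get y, p, k.
s is not reached, and no chain runs the other way from s to q.
So the given relations leave the order of q and s undetermined.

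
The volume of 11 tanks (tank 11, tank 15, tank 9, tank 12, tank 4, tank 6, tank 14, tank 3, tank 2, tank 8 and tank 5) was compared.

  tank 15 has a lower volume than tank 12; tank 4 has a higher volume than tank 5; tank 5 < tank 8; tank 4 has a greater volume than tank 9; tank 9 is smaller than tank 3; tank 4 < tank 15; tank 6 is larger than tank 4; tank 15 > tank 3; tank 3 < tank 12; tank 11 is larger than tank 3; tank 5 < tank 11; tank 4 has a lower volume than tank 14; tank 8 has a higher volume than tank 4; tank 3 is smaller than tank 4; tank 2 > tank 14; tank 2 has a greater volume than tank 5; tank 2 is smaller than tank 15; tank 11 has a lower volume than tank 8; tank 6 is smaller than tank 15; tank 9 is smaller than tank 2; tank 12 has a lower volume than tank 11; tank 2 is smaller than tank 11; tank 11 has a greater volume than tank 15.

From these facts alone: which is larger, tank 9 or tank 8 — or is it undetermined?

tank 9 < tank 3 < tank 4 < tank 14 < tank 2 < tank 15 < tank 12 < tank 11 < tank 8, by transitivity through tank 3, tank 4, tank 14, tank 2, tank 15, tank 12, tank 11.
So tank 8 is larger.

tank 8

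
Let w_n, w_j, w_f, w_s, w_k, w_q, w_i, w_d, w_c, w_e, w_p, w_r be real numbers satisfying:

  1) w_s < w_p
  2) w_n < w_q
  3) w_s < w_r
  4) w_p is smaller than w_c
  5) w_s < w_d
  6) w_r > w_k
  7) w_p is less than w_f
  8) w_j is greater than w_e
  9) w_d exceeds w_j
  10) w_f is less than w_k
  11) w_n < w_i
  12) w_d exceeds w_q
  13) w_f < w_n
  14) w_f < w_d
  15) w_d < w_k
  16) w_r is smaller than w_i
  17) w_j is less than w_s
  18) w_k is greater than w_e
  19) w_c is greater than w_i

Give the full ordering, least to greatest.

w_e < w_j < w_s < w_p < w_f < w_n < w_q < w_d < w_k < w_r < w_i < w_c

The consecutive links are each given: w_e < w_j; w_j < w_s; w_s < w_p; w_p < w_f; w_f < w_n; w_n < w_q; w_q < w_d; w_d < w_k; w_k < w_r; w_r < w_i; w_i < w_c.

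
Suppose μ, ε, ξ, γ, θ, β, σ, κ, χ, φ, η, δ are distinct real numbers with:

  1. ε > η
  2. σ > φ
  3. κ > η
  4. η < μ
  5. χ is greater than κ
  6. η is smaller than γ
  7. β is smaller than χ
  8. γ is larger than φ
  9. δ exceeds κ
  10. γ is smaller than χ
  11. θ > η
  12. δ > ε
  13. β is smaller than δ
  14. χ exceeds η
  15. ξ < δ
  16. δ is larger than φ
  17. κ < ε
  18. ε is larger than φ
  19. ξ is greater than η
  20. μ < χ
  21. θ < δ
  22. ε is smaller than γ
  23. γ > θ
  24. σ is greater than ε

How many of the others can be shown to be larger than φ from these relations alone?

5

Directly above φ: ε, γ, σ, δ.
One step further: χ (5 so far).
No other element is forced above φ by the given relations, so the count is 5.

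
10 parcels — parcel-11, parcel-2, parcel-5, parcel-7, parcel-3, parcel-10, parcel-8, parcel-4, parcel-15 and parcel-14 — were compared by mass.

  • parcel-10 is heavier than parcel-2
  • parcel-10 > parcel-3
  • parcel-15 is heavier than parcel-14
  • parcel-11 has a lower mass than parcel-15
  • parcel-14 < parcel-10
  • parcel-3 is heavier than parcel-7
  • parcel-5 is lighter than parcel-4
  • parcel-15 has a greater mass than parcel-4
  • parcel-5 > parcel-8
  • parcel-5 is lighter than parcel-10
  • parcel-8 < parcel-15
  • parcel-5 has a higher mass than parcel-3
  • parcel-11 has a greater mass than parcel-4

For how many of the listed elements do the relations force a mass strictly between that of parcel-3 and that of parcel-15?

3

Chaining upward from parcel-3 reaches: parcel-5, parcel-10, parcel-4, parcel-11.
Chaining downward from parcel-15 reaches: parcel-8, parcel-14, parcel-7, parcel-5, parcel-4, parcel-11.
Strictly between parcel-3 and parcel-15 are those in both lists: parcel-5, parcel-4, parcel-11 — 3 elements.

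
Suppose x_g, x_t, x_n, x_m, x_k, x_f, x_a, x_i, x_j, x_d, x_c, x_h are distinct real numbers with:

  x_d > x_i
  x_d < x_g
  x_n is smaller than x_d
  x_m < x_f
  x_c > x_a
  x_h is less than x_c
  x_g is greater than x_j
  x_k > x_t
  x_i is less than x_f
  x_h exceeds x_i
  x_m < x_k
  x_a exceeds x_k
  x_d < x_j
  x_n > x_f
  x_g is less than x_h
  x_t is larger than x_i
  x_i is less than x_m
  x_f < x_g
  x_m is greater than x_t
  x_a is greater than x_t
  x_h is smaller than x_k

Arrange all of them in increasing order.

The consecutive links are each given: x_i < x_t; x_t < x_m; x_m < x_f; x_f < x_n; x_n < x_d; x_d < x_j; x_j < x_g; x_g < x_h; x_h < x_k; x_k < x_a; x_a < x_c.

x_i < x_t < x_m < x_f < x_n < x_d < x_j < x_g < x_h < x_k < x_a < x_c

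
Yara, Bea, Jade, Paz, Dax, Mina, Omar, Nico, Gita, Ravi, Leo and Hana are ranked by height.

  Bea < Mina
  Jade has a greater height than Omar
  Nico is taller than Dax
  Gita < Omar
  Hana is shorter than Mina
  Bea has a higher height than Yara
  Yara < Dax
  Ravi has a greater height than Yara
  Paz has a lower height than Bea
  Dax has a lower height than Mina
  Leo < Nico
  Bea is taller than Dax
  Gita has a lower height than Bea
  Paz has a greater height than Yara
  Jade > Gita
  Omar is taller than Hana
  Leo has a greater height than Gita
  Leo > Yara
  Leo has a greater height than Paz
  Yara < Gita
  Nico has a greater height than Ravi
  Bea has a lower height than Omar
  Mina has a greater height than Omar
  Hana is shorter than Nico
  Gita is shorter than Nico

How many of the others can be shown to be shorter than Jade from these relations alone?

7

The elements the relations force below Jade are Yara, Hana, Gita, Paz, Dax, Bea, Omar — no chain reaches any other.
That is 7.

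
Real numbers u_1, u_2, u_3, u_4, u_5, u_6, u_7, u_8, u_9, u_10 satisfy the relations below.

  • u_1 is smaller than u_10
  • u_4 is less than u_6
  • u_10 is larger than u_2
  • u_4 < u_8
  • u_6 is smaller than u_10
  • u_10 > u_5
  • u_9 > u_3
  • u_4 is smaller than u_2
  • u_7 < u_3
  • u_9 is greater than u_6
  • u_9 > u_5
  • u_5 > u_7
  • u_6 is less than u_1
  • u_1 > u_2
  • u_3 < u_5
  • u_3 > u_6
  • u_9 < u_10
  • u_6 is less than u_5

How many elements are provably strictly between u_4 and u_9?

3

Chaining upward from u_4 reaches: u_6, u_2, u_3, u_5, u_1, u_8, u_10.
Chaining downward from u_9 reaches: u_7, u_6, u_3, u_5.
Strictly between u_4 and u_9 are those in both lists: u_6, u_3, u_5 — 3 elements.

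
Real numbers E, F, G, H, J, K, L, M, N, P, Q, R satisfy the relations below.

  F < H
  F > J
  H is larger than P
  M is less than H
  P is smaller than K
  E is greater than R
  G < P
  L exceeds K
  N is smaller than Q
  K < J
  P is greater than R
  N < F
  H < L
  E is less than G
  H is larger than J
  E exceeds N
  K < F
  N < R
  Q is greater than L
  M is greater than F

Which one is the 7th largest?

K

Piecing the relations together gives one ordering: N < R < E < G < P < K < J < F < M < H < L < Q.
The 7th largest is K.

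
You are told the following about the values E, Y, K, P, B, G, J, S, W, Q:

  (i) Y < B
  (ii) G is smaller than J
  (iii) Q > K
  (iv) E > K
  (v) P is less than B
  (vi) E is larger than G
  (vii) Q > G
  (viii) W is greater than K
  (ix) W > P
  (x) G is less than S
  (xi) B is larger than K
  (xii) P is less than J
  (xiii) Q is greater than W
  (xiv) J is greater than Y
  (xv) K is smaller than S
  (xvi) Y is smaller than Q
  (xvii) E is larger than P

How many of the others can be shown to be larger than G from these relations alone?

4

From G the given relations immediately reach S, J, Q, E.
Nothing else is reachable above G; 4 in all.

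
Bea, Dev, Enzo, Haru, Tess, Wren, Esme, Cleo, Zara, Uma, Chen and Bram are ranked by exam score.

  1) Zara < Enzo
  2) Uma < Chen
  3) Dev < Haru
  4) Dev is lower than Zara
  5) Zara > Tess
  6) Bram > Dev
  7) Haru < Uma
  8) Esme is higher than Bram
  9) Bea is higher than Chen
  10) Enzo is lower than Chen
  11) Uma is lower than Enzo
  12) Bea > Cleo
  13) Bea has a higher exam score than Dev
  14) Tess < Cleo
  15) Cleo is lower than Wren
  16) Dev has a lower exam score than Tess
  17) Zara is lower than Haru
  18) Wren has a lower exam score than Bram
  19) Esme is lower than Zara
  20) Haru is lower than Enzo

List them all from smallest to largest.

Dev < Tess < Cleo < Wren < Bram < Esme < Zara < Haru < Uma < Enzo < Chen < Bea

The consecutive links are each given: Dev < Tess; Tess < Cleo; Cleo < Wren; Wren < Bram; Bram < Esme; Esme < Zara; Zara < Haru; Haru < Uma; Uma < Enzo; Enzo < Chen; Chen < Bea.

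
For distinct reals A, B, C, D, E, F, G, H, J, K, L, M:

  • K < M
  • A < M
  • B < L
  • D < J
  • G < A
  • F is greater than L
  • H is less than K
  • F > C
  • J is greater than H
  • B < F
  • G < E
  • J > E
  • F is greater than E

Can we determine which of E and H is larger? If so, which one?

Following every chain through H: above H we get K, J, M.
E is not reached, and no chain runs the other way from E to H.
So the given relations leave the order of H and E undetermined.

undetermined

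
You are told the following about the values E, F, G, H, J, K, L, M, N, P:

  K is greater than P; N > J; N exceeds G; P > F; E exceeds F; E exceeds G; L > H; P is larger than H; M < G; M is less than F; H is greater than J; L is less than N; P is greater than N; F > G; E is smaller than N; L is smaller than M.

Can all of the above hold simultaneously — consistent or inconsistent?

consistent

The single ordering J < H < L < M < G < F < E < N < P < K satisfies every listed relation, so no contradiction arises.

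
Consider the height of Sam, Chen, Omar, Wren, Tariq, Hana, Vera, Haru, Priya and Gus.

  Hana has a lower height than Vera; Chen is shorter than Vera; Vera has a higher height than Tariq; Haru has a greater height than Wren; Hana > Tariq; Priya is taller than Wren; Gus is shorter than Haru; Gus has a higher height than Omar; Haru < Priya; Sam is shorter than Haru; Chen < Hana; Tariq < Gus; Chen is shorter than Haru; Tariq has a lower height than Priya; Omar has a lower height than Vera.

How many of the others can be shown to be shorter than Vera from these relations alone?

4

The elements the relations force below Vera are Omar, Tariq, Chen, Hana — no chain reaches any other.
That is 4.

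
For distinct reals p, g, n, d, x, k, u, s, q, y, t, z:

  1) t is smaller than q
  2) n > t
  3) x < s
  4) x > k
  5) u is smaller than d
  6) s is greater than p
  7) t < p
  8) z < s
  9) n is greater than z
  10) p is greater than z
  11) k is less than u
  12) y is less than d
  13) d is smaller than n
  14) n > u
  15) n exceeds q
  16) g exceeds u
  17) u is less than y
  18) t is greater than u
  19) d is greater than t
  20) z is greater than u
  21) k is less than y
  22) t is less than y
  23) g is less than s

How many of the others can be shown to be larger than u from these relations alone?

The elements the relations force above u are z, t, g, p, y, d, q, n, s — no chain reaches any other.
That is 9.

9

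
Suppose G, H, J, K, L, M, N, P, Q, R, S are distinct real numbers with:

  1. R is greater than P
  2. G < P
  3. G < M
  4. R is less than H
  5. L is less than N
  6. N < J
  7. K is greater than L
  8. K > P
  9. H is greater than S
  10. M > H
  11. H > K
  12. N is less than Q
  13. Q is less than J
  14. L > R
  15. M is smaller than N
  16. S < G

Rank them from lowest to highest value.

S < G < P < R < L < K < H < M < N < Q < J

Nothing is placed below S, so it is least; from there S < G; G < P; P < R; R < L; L < K; K < H; H < M; M < N; N < Q; Q < J, each given directly.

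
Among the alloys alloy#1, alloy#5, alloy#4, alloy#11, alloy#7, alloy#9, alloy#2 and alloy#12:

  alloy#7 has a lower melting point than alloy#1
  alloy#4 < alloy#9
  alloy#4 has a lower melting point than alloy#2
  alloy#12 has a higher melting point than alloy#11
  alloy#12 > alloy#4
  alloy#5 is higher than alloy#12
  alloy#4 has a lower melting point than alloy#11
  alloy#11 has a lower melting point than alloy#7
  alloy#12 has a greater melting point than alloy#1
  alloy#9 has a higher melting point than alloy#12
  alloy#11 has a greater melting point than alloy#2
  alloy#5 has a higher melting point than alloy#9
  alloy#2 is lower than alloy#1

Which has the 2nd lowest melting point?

alloy#2

The consecutive relations fix a unique order: alloy#4 < alloy#2 < alloy#11 < alloy#7 < alloy#1 < alloy#12 < alloy#9 < alloy#5.
Counting 2 from the smallest end gives alloy#2.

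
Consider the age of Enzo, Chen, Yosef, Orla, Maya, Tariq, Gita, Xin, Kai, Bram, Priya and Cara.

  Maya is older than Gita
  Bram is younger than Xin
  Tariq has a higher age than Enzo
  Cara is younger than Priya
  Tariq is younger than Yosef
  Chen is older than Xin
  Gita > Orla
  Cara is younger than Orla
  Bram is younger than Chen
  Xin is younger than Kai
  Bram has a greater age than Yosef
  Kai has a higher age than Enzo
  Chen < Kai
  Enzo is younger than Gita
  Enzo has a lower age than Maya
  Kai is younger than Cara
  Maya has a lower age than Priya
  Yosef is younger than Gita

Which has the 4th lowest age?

Bram

Piecing the relations together gives one ordering: Enzo < Tariq < Yosef < Bram < Xin < Chen < Kai < Cara < Orla < Gita < Maya < Priya.
The 4th smallest is Bram.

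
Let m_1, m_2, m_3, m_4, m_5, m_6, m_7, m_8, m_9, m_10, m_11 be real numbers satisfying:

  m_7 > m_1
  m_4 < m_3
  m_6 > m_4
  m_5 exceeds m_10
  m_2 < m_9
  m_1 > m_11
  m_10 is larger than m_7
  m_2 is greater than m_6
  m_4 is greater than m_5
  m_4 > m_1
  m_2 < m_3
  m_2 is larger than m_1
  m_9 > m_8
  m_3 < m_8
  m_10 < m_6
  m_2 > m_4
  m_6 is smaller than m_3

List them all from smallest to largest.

Each adjacent pair is fixed by a given relation: m_11 < m_1; m_1 < m_7; m_7 < m_10; m_10 < m_5; m_5 < m_4; m_4 < m_6; m_6 < m_2; m_2 < m_3; m_3 < m_8; m_8 < m_9. Chaining them end to end gives the full order.

m_11 < m_1 < m_7 < m_10 < m_5 < m_4 < m_6 < m_2 < m_3 < m_8 < m_9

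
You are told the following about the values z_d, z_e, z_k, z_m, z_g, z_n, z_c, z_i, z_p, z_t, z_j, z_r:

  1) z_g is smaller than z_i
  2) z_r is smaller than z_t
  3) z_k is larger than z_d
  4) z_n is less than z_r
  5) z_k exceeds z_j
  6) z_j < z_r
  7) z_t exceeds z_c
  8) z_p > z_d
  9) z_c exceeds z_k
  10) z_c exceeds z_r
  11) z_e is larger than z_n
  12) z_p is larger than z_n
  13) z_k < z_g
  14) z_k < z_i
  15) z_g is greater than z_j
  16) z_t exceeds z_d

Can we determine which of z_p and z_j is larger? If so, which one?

undetermined

Following every chain through z_j: above z_j we get z_k, z_g, z_r, z_c, z_i, z_t.
z_p is not reached, and no chain runs the other way from z_p to z_j.
So the given relations leave the order of z_j and z_p undetermined.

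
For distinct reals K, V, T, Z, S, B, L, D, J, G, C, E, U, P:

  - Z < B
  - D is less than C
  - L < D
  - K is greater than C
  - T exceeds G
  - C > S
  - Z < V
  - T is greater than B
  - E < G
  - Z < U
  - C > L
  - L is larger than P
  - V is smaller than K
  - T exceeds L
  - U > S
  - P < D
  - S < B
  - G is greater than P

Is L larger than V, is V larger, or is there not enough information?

undetermined

Following every chain through L: above L we get D, C, T, K; below L we get P.
V is not reached, and no chain runs the other way from V to L.
So the given relations leave the order of L and V undetermined.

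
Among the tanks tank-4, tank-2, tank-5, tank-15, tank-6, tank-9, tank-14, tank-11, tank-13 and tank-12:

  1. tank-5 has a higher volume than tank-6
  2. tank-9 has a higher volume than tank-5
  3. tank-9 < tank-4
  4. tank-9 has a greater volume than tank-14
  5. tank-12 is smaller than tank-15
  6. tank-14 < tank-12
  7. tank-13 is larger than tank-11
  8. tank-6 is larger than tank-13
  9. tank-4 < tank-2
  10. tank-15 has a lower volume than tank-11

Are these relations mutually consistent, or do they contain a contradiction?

consistent

Every relation is compatible with tank-14 < tank-12 < tank-15 < tank-11 < tank-13 < tank-6 < tank-5 < tank-9 < tank-4 < tank-2; the set is consistent.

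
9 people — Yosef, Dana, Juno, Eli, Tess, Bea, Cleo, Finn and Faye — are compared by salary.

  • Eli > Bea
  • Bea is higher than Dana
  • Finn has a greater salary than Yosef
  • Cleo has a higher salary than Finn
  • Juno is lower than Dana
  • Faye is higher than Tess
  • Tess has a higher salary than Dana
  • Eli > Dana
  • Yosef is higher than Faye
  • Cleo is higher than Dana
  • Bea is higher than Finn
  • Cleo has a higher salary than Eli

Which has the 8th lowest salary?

Piecing the relations together gives one ordering: Juno < Dana < Tess < Faye < Yosef < Finn < Bea < Eli < Cleo.
The 8th smallest is Eli.

Eli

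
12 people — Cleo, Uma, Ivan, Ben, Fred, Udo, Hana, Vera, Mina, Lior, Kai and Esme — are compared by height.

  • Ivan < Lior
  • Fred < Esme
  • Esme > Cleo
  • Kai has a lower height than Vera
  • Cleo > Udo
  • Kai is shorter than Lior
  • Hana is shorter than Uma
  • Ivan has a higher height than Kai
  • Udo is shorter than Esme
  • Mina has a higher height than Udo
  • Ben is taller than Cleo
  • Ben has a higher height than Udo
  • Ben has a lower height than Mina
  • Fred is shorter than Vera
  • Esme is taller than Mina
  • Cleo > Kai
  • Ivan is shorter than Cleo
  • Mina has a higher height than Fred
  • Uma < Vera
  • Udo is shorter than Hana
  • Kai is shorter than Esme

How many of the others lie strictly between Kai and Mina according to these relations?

3

Chaining upward from Kai reaches: Ivan, Cleo, Lior, Ben, Esme, Vera.
Chaining downward from Mina reaches: Udo, Ivan, Fred, Cleo, Ben.
Strictly between Kai and Mina are those in both lists: Ivan, Cleo, Ben — 3 elements.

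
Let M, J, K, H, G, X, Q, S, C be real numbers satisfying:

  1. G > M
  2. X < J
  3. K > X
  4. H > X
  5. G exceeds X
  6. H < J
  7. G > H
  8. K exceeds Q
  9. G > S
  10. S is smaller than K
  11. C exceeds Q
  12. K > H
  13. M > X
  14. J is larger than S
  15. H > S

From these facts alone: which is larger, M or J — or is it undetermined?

undetermined

Following every chain through M: above M we get G; below M we get X.
J is not reached, and no chain runs the other way from J to M.
So the given relations leave the order of M and J undetermined.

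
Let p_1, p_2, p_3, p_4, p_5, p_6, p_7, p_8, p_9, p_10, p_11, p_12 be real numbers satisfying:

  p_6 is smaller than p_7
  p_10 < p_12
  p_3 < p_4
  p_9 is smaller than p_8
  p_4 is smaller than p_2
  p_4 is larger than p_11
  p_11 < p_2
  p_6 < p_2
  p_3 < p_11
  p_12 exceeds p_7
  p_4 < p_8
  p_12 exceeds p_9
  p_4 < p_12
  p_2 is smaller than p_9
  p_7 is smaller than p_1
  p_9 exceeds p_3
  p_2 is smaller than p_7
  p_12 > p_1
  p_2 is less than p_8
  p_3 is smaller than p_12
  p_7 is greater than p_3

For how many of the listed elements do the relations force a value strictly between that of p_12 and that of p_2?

Chaining upward from p_2 reaches: p_9, p_8, p_7, p_1.
Chaining downward from p_12 reaches: p_3, p_11, p_6, p_4, p_9, p_7, p_10, p_1.
Strictly between p_2 and p_12 are those in both lists: p_9, p_7, p_1 — 3 elements.

3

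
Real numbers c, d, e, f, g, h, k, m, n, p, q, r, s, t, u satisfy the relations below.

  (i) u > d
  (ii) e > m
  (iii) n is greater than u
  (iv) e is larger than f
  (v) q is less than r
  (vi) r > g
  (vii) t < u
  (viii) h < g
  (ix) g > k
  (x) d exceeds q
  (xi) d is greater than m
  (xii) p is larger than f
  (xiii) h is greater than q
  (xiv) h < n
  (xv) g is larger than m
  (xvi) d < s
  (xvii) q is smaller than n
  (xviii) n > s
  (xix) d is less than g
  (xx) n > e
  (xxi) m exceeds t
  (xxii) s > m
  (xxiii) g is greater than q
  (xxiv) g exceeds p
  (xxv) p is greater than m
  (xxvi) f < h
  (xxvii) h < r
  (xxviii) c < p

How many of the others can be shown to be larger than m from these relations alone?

8

The elements the relations force above m are d, p, g, s, e, u, n, r — no chain reaches any other.
That is 8.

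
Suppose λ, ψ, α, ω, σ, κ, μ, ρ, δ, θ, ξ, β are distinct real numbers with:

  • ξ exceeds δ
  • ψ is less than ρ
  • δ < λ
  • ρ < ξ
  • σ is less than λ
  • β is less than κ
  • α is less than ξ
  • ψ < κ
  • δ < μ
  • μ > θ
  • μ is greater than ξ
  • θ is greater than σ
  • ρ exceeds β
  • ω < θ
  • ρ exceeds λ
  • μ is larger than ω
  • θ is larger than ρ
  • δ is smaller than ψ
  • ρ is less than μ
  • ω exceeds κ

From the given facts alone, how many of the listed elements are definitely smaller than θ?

From θ the given relations immediately reach σ, ω, ρ.
From those, ψ, β, κ, λ — 7 in total.
From those, δ — 8 in total.
No other element is forced below θ by the given relations, so the count is 8.

8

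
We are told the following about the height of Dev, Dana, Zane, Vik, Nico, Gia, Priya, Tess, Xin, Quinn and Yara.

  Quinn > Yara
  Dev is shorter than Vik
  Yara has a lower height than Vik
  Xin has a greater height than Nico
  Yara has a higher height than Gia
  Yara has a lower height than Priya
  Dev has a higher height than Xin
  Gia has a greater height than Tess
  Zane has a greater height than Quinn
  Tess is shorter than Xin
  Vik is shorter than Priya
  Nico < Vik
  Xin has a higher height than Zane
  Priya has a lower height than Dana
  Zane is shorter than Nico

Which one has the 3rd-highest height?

Chaining the given pairs: Tess < Gia < Yara < Quinn < Zane < Nico < Xin < Dev < Vik < Priya < Dana.
Counting 3 from the largest end gives Vik.

Vik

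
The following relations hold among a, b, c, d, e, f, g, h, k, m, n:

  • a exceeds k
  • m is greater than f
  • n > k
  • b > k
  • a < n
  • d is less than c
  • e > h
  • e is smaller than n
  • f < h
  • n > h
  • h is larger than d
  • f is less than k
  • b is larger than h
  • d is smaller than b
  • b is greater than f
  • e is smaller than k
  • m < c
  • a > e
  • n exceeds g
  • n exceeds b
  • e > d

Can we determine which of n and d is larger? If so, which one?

d < h and h < e give d < e.
With e < k: d < h < e < k.
Then k < b extends the chain to b.
Then b < n extends the chain to n.
So n is larger.

n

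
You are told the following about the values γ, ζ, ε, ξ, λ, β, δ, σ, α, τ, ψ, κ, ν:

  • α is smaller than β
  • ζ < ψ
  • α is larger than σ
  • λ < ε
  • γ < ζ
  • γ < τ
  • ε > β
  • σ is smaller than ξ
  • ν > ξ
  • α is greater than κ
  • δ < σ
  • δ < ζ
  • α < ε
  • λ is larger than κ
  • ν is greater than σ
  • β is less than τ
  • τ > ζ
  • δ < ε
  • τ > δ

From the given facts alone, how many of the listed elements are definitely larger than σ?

Directly above σ: α, ξ, ν.
One step further: β, ε (5 so far).
One step further: τ (6 so far).
Nothing else is reachable above σ; 6 in all.

6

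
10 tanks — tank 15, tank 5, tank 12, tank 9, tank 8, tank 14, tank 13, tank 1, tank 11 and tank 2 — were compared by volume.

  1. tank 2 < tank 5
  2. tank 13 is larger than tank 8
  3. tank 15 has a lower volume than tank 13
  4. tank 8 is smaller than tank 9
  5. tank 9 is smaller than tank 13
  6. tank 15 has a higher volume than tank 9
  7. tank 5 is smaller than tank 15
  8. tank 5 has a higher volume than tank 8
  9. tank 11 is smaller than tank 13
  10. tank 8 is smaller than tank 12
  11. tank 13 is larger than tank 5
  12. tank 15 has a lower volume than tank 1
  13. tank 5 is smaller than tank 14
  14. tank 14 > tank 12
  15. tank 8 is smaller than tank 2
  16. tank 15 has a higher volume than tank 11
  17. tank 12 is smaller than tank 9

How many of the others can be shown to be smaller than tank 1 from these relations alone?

7

Directly below tank 1: tank 15.
One step further: tank 5, tank 11, tank 9 (4 so far).
One step further: tank 8, tank 12, tank 2 (7 so far).
No other element is forced below tank 1 by the given relations, so the count is 7.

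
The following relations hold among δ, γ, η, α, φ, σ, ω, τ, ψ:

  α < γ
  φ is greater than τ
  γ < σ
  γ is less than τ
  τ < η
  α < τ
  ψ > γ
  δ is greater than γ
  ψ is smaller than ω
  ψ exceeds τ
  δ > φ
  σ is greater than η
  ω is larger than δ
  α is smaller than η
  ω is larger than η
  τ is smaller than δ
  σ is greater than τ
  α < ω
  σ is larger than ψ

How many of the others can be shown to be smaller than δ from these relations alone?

4

From δ the given relations immediately reach γ, τ, φ.
From those, α — 4 in total.
Nothing else is reachable below δ; 4 in all.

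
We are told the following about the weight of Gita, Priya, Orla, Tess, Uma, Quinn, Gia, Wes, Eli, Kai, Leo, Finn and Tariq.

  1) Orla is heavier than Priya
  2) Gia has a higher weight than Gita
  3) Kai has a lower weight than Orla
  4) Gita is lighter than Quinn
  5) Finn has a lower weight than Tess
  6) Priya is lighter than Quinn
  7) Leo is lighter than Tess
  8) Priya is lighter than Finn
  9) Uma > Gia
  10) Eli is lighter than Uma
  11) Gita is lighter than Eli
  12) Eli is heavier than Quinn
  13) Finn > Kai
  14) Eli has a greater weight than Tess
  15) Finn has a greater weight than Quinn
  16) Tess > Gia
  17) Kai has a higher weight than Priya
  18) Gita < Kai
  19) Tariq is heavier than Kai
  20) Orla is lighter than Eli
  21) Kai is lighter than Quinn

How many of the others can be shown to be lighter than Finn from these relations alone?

From Finn the given relations immediately reach Priya, Kai, Quinn.
From those, Gita — 4 in total.
No other element is forced below Finn by the given relations, so the count is 4.

4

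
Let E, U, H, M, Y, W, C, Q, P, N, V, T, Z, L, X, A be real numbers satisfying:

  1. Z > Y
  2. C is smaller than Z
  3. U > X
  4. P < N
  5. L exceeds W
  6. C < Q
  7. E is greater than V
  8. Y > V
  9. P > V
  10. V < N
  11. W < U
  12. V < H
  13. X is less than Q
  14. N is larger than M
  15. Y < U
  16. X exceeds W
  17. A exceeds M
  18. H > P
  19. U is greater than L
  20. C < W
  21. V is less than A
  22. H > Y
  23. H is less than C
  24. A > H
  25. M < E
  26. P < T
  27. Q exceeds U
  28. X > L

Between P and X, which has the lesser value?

Chaining the given relations: P < H < C < W < L < X.
So P < X; P is the smaller of the two.

P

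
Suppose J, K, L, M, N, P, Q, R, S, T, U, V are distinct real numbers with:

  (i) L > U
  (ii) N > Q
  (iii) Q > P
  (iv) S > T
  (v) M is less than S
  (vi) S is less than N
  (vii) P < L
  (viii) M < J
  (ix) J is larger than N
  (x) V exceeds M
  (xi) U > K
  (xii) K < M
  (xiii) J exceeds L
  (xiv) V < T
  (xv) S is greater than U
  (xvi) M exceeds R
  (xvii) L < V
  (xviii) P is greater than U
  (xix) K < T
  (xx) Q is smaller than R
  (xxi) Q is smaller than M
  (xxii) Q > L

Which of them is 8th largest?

Chaining the given pairs: K < U < P < L < Q < R < M < V < T < S < N < J.
The 8th largest is Q.

Q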